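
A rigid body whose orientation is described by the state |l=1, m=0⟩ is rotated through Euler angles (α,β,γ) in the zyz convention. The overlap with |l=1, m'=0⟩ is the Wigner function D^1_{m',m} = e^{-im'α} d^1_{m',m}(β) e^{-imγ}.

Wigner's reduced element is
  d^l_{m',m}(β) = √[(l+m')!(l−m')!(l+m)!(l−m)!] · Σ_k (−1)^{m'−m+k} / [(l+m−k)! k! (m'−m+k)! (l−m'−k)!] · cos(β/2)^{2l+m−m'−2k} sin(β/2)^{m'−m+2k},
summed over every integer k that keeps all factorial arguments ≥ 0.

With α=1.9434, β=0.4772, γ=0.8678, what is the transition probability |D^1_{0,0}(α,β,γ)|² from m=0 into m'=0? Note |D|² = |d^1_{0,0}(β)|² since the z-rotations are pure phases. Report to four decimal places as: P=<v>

Split into d^1_{0,0}(β=0.4772) × two z-phases.
With c≡cos(β/2)=0.971670 and s≡sin(β/2)=0.236343, N=[1·1·1·1]^{1/2}=1.000000
k∈{0,1} keeps every argument non-negative
  k=0: (−1)^0·1.0000/(1)·0.9717^2·0.2363^0 = +0.944142
  k=1: (−1)^1·1.0000/(1)·0.9717^0·0.2363^2 = -0.055858
d^1_{0,0}(0.4772) = +0.944142 -0.055858 = +0.888284
|D^1_{0,0}|² = |d^1_{0,0}(β)|² = (+0.888284)² = 0.789049 (the z-rotation phases have unit modulus)

P=0.7890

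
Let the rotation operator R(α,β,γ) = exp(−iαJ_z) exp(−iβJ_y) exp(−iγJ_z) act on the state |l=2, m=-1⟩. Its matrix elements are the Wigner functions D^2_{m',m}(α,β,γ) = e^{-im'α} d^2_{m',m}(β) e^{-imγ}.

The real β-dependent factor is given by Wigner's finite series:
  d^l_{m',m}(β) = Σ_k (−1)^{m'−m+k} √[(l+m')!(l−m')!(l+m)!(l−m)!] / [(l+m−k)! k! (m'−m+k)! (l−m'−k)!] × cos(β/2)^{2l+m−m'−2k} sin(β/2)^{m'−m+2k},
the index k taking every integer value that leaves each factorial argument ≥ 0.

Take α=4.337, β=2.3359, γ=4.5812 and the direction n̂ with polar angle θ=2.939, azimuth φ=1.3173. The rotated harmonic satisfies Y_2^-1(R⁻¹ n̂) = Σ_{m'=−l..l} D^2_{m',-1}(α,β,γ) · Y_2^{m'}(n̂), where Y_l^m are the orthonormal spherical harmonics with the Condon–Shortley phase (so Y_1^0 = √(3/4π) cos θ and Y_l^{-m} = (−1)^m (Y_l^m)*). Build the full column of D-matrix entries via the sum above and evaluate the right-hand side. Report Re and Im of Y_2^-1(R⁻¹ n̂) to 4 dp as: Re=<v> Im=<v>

Re=-0.0356 Im=-0.3471

Need the full column D^2_{m',-1} for m'=−2..2 at α=4.337, β=2.3359, γ=4.5812.
cos(β/2)=0.392038, sin(β/2)=0.919949
d^2_{-2,-1}: single k=1 term ⇒ +0.110861;  D = +0.085584+0.070467i
d^2_{-1,-1}: k∈[0..1] ⇒ +0.023622 -0.390217 = -0.366595;  D = +0.320554-0.177867i
d^2_{0,-1}: k∈[0..1] ⇒ -0.135777 +0.747645 = +0.611868;  D = -0.080040-0.606610i
d^2_{1,-1}: k∈[0..1] ⇒ +0.390217 -0.716234 = -0.326017;  D = -0.316344-0.078824i
d^2_{2,-1}: single k=0 term ⇒ -0.610449;  D = +0.354488-0.496977i
Y_2^{m'}(θ=2.939,φ=1.3173) and Σ D·Y over m':
  (+0.0856+0.0705i)·(-0.0137-0.0076i)  (+0.3206-0.1779i)·(-0.0382+0.1474i)  (-0.0800-0.6066i)·(+0.5925+0.0000i)  (-0.3163-0.0788i)·(+0.0382+0.1474i)  (+0.3545-0.4970i)·(-0.0137+0.0076i)
Y_2^-1(R⁻¹ n̂) = -0.035615-0.347127i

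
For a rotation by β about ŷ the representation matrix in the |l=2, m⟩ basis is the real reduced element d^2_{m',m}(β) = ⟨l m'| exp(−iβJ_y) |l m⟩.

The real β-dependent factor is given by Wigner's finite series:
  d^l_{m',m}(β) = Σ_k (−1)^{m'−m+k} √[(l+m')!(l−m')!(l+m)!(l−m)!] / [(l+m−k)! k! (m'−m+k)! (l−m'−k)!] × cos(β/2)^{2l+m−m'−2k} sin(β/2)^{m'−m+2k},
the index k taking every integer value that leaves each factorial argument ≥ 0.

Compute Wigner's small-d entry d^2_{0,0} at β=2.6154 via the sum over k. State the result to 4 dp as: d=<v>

d^2_{0,0}(β=2.6154) via Wigner's sum:
With c≡cos(β/2)=0.260072 and s≡sin(β/2)=0.965589, N=[2·2·2·2]^{1/2}=4.000000
The bounds max(0,m−m')=0 and min(l+m,l−m')=2 give 3 terms
  k=0: (−1)^0·4.0000/(4)·0.2601^4·0.9656^0 = +0.004575
  k=1: (−1)^1·4.0000/(1)·0.2601^2·0.9656^2 = -0.252250
  k=2: (−1)^2·4.0000/(4)·0.2601^0·0.9656^4 = +0.869300
d^2_{0,0}(2.6154) = +0.004575 -0.252250 +0.869300 = +0.621625

d=0.6216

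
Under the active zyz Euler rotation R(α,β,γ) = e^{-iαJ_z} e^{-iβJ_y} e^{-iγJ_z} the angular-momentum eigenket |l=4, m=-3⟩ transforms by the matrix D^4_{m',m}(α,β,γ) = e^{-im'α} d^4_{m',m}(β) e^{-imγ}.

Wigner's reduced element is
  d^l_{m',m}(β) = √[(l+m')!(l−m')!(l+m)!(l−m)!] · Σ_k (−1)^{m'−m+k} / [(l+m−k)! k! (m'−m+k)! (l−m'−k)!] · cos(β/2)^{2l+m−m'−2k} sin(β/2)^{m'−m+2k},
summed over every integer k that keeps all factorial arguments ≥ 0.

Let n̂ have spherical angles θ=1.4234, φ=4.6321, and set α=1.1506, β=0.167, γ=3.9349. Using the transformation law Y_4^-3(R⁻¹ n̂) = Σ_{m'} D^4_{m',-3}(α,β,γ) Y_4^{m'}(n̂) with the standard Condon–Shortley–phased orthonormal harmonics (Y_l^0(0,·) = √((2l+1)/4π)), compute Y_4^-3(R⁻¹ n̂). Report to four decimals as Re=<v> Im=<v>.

Re=-0.0025 Im=-0.0125

Need the full column D^4_{m',-3} for m'=−4..4 at α=1.1506, β=0.167, γ=3.9349.
cos(β/2)=0.996516, sin(β/2)=0.083403
d^4_{-4,-3}: single k=1 term ⇒ +0.230206;  D = -0.176199-0.148151i
d^4_{-3,-3}: k∈[0..1] ⇒ +0.972465 -0.047683 = +0.924781;  D = -0.832127+0.403466i
d^4_{-2,-3}: k∈[0..1] ⇒ -0.304534 +0.006400 = -0.298134;  D = -0.009320-0.297988i
d^4_{-1,-3}: k∈[0..1] ⇒ +0.054068 -0.000631 = +0.053437;  D = +0.049446+0.020263i
d^4_{0,-3}: k∈[0..1] ⇒ -0.006746 +0.000047 = -0.006698;  D = -0.004848+0.004623i
d^4_{1,-3}: k∈[0..1] ⇒ +0.000631 -0.000003 = +0.000629;  D = -0.000210-0.000592i
d^4_{2,-3}: k∈[0..1] ⇒ -0.000045 +0.000000 = -0.000045;  D = +0.000045+0.000004i
d^4_{3,-3}: k∈[0..1] ⇒ +0.000002 -0.000000 = +0.000002;  D = -0.000001+0.000002i
d^4_{4,-3}: single k=0 term ⇒ -0.000000;  D = -0.000000-0.000000i
Y_4^{m'}(θ=1.4234,φ=4.6321) and Σ D·Y over m':
  (-0.1762-0.1482i)·(+0.4020+0.1337i)  (-0.8321+0.4035i)·(+0.0424-0.1728i)  (-0.0093-0.2980i)·(+0.2743+0.0444i)  (+0.0494+0.0203i)·(+0.0157-0.1952i)  (-0.0048+0.0046i)·(+0.2506+0.0000i)  (-0.0002-0.0006i)·(-0.0157-0.1952i)  (+0.0000+0.0000i)·(+0.2743-0.0444i)  (-0.0000+0.0000i)·(-0.0424-0.1728i)  (-0.0000-0.0000i)·(+0.4020-0.1337i)
Y_4^-3(R⁻¹ n̂) = -0.002524-0.012507i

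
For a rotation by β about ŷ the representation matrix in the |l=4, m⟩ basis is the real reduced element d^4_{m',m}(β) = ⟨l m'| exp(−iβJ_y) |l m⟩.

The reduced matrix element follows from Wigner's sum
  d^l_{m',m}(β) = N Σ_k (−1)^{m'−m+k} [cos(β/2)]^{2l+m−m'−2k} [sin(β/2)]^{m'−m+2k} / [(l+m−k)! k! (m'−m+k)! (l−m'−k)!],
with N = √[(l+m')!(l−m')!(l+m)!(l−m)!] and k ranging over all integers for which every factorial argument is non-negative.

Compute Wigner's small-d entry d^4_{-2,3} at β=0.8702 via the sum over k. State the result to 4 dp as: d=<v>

d^4_{-2,3}(β=0.8702) via Wigner's sum:
c=cos(0.8702/2)=0.906828, s=sin(0.8702/2)=0.421501; N=√[2·720·5040·1]=2693.993318
k∈{5,6} keeps every argument non-negative
  k=5: (−1)^0·2693.9933/(240)·0.9068^3·0.4215^5 = +0.111366
  k=6: (−1)^1·2693.9933/(720)·0.9068^1·0.4215^7 = -0.008020
d^4_{-2,3}(0.8702) = +0.111366 -0.008020 = +0.103346

d=0.1033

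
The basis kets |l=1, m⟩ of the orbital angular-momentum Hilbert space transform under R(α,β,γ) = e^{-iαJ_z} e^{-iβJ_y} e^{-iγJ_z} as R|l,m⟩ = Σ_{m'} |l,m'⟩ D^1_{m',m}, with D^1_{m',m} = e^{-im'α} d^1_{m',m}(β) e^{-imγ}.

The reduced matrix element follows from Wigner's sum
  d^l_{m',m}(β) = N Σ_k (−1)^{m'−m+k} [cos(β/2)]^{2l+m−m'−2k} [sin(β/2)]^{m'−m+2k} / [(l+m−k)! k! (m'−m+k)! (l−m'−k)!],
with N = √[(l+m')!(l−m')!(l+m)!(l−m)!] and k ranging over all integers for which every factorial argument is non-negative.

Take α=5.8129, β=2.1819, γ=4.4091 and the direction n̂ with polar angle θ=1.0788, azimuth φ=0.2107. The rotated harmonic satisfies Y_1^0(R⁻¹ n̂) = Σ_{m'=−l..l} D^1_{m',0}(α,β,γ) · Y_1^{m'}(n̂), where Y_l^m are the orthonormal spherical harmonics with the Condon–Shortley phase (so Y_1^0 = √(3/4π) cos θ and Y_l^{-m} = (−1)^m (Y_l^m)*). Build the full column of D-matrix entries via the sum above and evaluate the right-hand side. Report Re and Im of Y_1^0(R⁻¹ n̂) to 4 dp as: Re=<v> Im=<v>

Need the full column D^1_{m',0} for m'=−1..1 at α=5.8129, β=2.1819, γ=4.4091.
cos(β/2)=0.461643, sin(β/2)=0.887066
d^1_{-1,0}: single k=1 term ⇒ +0.579131;  D = +0.516260-0.262428i
d^1_{0,0}: k∈[0..1] ⇒ +0.213114 -0.786886 = -0.573772;  D = -0.573772+0.000000i
d^1_{1,0}: single k=0 term ⇒ -0.579131;  D = -0.516260-0.262428i
Y_1^{m'}(θ=1.0788,φ=0.2107) and Σ D·Y over m':
  (+0.5163-0.2624i)·(+0.2978-0.0637i)  (-0.5738+0.0000i)·(+0.2308+0.0000i)  (-0.5163-0.2624i)·(-0.2978-0.0637i)
Y_1^0(R⁻¹ n̂) = +0.141606+0.000000i

Re=0.1416 Im=0.0000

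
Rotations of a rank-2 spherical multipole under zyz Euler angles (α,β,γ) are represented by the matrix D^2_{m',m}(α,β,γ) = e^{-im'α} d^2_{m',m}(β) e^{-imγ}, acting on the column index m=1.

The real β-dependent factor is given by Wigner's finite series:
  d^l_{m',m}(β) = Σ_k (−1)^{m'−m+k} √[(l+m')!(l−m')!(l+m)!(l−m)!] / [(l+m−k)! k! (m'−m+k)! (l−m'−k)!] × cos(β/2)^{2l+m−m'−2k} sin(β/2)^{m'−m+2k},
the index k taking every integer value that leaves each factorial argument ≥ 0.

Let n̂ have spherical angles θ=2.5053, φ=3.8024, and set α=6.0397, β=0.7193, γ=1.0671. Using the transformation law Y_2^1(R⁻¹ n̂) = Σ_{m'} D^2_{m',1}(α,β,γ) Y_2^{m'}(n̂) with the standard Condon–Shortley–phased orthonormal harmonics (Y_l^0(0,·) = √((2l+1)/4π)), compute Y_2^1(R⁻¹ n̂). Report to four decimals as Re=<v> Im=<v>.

Re=-0.1876 Im=-0.2929

Need the full column D^2_{m',1} for m'=−2..2 at α=6.0397, β=0.7193, γ=1.0671.
cos(β/2)=0.936020, sin(β/2)=0.351947
d^2_{-2,1}: single k=3 term ⇒ +0.081610;  D = +0.001365-0.081599i
d^2_{-1,1}: k∈[2..3] ⇒ +0.325571 -0.015343 = +0.310228;  D = +0.079817-0.299784i
d^2_{0,1}: k∈[1..2] ⇒ +0.706981 -0.099952 = +0.607029;  D = +0.292992-0.531639i
d^2_{1,1}: k∈[0..1] ⇒ +0.767610 -0.325571 = +0.442039;  D = +0.300398-0.324283i
d^2_{2,1}: single k=0 term ⇒ -0.577248;  D = -0.482805+0.316408i
Y_2^{m'}(θ=2.5053,φ=3.8024) and Σ D·Y over m':
  (+0.0014-0.0816i)·(+0.0336-0.1322i)  (+0.0798-0.2998i)·(+0.2915-0.2266i)  (+0.2930-0.5316i)·(+0.2967+0.0000i)  (+0.3004-0.3243i)·(-0.2915-0.2266i)  (-0.4828+0.3164i)·(+0.0336+0.1322i)
Y_2^1(R⁻¹ n̂) = -0.187595-0.292854i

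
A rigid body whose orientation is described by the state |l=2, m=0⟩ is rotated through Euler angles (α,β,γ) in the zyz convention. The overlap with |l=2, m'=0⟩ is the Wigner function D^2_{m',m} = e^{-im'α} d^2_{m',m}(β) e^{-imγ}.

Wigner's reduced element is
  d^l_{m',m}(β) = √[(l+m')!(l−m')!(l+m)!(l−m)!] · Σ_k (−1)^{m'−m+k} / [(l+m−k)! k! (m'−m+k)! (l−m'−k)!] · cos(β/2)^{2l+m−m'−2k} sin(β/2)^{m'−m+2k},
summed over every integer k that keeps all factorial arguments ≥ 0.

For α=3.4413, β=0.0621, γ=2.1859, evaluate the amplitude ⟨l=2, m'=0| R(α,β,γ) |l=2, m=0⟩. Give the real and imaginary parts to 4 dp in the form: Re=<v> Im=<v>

First d^2_{0,0}(β=0.0621), then the phase factors e^{-i(0)α} and e^{-i(0)γ}:
Half-angle: c=0.999518, s=0.031045. N=√(2·2·2·2)=4.000000
k: max(0,(0)−(0))=0 … min(2+(0),2−(0))=2
  k=0: (−1)^0·4.0000/(4)·0.9995^4·0.0310^0 = +0.998073
  k=1: (−1)^1·4.0000/(1)·0.9995^2·0.0310^2 = -0.003851
  k=2: (−1)^2·4.0000/(4)·0.9995^0·0.0310^4 = +0.000001
d^2_{0,0}(0.0621) = +0.998073 -0.003851 +0.000001 = +0.994223
Phases: e^{-i·(0)·3.4413}=+1.000000+0.000000i, e^{-i·(0)·2.1859}=+1.000000+0.000000i ⇒ D=+0.994223+0.000000i

Re=0.9942 Im=0.0000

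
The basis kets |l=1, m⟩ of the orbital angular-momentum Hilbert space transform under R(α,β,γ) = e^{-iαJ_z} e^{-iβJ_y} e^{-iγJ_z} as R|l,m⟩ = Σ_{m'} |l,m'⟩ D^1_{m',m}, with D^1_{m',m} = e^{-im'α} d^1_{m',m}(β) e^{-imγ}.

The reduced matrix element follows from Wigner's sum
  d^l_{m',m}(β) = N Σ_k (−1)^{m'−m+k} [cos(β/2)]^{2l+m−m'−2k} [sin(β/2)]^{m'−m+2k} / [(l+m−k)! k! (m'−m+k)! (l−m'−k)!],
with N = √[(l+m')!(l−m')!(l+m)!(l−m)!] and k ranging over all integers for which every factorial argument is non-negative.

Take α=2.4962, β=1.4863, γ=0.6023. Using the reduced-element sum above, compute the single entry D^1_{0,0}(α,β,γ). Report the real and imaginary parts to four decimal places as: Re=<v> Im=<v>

D^1_{0,0}(2.4962,1.4863,0.6023) = e^{-i·0·2.4962}·d^1_{0,0}(1.4863)·e^{-i·0·0.6023}. Compute d first:
With c≡cos(β/2)=0.736341 and s≡sin(β/2)=0.676611, N=[1·1·1·1]^{1/2}=1.000000
k∈{0,1} keeps every argument non-negative
  k=0: (−1)^0·1.0000/(1)·0.7363^2·0.6766^0 = +0.542198
  k=1: (−1)^1·1.0000/(1)·0.7363^0·0.6766^2 = -0.457802
d^1_{0,0}(1.4863) = +0.542198 -0.457802 = +0.084396
Phases: e^{-i·(0)·2.4962}=+1.000000+0.000000i, e^{-i·(0)·0.6023}=+1.000000+0.000000i ⇒ D=+0.084396+0.000000i

Re=0.0844 Im=0.0000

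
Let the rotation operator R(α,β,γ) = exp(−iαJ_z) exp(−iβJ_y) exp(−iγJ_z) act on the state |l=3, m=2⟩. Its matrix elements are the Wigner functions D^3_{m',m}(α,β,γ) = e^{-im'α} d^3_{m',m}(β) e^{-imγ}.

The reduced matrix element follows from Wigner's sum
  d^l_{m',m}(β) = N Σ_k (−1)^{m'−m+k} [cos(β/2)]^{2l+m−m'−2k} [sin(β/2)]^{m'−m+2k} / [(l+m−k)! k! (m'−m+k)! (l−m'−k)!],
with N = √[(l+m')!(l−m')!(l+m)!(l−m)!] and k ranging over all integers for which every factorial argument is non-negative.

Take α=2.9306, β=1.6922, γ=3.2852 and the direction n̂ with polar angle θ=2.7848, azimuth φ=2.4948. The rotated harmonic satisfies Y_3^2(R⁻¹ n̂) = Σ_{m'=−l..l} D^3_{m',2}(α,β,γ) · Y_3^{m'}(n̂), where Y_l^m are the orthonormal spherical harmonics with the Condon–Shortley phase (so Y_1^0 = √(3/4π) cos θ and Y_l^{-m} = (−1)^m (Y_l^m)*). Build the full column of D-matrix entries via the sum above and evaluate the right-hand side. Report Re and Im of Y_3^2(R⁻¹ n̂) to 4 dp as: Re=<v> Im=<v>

Re=0.2918 Im=-0.2061

Need the full column D^3_{m',2} for m'=−3..3 at α=2.9306, β=1.6922, γ=3.2852.
cos(β/2)=0.662908, sin(β/2)=0.748701
d^3_{-3,2}: single k=5 term ⇒ +0.382006;  D = -0.231368+0.303969i
d^3_{-2,2}: k∈[4..5] ⇒ +0.690414 -0.176137 = +0.514278;  D = +0.390277-0.334911i
d^3_{-1,2}: k∈[3..4] ⇒ +0.773241 -0.493168 = +0.280073;  D = -0.246028+0.133833i
d^3_{0,2}: k∈[2..3] ⇒ +0.592912 -0.756311 = -0.163399;  D = -0.156705+0.046288i
d^3_{1,2}: k∈[1..2] ⇒ +0.303092 -0.773241 = -0.470149;  D = +0.468784-0.035801i
d^3_{2,2}: k∈[0..1] ⇒ +0.084863 -0.541252 = -0.456389;  D = -0.452251-0.061322i
d^3_{3,2}: single k=0 term ⇒ -0.234774;  D = +0.220880+0.079569i
Y_3^{m'}(θ=2.7848,φ=2.4948) and Σ D·Y over m':
  (-0.2314+0.3040i)·(+0.0064-0.0166i)  (+0.3903-0.3349i)·(-0.0320-0.1124i)  (-0.2460+0.1338i)·(-0.3054-0.2306i)  (-0.1567+0.0463i)·(-0.4861+0.0000i)  (+0.4688-0.0358i)·(+0.3054-0.2306i)  (-0.4523-0.0613i)·(-0.0320+0.1124i)  (+0.2209+0.0796i)·(-0.0064-0.0166i)
Y_3^2(R⁻¹ n̂) = +0.291752-0.206052i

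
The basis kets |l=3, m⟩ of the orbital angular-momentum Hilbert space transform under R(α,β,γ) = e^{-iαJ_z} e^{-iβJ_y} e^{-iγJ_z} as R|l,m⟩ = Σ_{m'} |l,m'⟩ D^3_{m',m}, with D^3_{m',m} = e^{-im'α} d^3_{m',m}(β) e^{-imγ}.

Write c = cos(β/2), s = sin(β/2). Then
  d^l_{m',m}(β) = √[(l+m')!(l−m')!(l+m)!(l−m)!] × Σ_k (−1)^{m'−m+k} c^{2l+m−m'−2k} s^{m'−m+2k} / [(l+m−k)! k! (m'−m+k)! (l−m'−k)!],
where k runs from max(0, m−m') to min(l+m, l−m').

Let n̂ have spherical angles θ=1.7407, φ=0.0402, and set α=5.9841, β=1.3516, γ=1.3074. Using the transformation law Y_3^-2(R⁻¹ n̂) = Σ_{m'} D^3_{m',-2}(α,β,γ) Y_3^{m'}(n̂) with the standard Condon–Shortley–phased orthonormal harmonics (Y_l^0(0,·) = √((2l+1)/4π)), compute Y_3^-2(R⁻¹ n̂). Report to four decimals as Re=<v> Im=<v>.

Need the full column D^3_{m',-2} for m'=−3..3 at α=5.9841, β=1.3516, γ=1.3074.
cos(β/2)=0.780207, sin(β/2)=0.625522
d^3_{-3,-2}: single k=1 term ⇒ +0.442962;  D = -0.064771+0.438201i
d^3_{-2,-2}: k∈[0..1] ⇒ +0.225558 -0.724926 = -0.499368;  D = +0.215332-0.450556i
d^3_{-1,-2}: k∈[0..1] ⇒ -0.571862 +0.735167 = +0.163306;  D = -0.110707+0.120053i
d^3_{0,-2}: k∈[0..1] ⇒ +0.794117 -0.510446 = +0.283671;  D = -0.245212+0.142619i
d^3_{1,-2}: k∈[0..1] ⇒ -0.735167 +0.236277 = -0.498890;  D = +0.486012-0.112622i
d^3_{2,-2}: k∈[0..1] ⇒ +0.465971 -0.059904 = +0.406067;  D = -0.405033-0.028960i
d^3_{3,-2}: single k=0 term ⇒ -0.183019;  D = +0.170603+0.066262i
Y_3^{m'}(θ=1.7407,φ=0.0402) and Σ D·Y over m':
  (-0.0648+0.4382i)·(+0.3966-0.0481i)  (+0.2153-0.4506i)·(-0.1673+0.0135i)  (-0.1107+0.1201i)·(-0.2728+0.0110i)  (-0.2452+0.1426i)·(+0.1803+0.0000i)  (+0.4860-0.1126i)·(+0.2728+0.0110i)  (-0.4050-0.0290i)·(-0.1673-0.0135i)  (+0.1706+0.0663i)·(-0.3966-0.0481i)
Y_3^-2(R⁻¹ n̂) = +0.086810+0.197368i

Re=0.0868 Im=0.1974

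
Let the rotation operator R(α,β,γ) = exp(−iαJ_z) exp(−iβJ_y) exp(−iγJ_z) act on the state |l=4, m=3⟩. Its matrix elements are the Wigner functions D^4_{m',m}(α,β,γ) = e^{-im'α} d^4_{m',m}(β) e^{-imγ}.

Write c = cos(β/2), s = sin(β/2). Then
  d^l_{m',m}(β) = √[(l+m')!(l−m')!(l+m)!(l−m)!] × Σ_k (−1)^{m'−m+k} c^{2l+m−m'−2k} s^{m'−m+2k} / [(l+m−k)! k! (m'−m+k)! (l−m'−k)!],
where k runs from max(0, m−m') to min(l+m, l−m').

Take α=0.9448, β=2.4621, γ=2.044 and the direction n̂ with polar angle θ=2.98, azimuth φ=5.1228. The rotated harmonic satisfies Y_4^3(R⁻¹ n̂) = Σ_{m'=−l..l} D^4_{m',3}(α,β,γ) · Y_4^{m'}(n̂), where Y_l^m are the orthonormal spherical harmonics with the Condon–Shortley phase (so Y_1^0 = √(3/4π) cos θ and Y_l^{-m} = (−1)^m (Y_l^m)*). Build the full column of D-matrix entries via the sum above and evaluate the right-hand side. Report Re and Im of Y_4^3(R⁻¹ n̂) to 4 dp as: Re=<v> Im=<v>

Re=-0.2746 Im=0.1320

Need the full column D^4_{m',3} for m'=−4..4 at α=0.9448, β=2.4621, γ=2.044.
cos(β/2)=0.333248, sin(β/2)=0.942839
d^4_{-4,3}: single k=7 term ⇒ +0.624275;  D = -0.439928-0.442925i
d^4_{-3,3}: k∈[6..7] ⇒ +0.546083 -0.624455 = -0.078372;  D = +0.077420-0.012177i
d^4_{-2,3}: k∈[5..6] ⇒ +0.309511 -0.825838 = -0.516327;  D = +0.233833-0.460344i
d^4_{-1,3}: k∈[4..5] ⇒ +0.128926 -0.619200 = -0.490274;  D = -0.224139-0.436040i
d^4_{0,3}: k∈[3..4] ⇒ +0.040758 -0.326253 = -0.285495;  D = -0.282238-0.042998i
d^4_{1,3}: k∈[2..3] ⇒ +0.009664 -0.128926 = -0.119262;  D = -0.083635+0.085021i
d^4_{2,3}: k∈[1..2] ⇒ +0.001610 -0.038667 = -0.037056;  D = +0.006182+0.036537i
d^4_{3,3}: k∈[0..1] ⇒ +0.000152 -0.008523 = -0.008371;  D = +0.007507+0.003704i
d^4_{4,3}: single k=0 term ⇒ -0.001217;  D = +0.001076-0.000569i
Y_4^{m'}(θ=2.98,φ=5.1228) and Σ D·Y over m':
  (-0.4399-0.4429i)·(-0.0000-0.0003i)  (+0.0774-0.0122i)·(+0.0049+0.0017i)  (+0.2338-0.4603i)·(-0.0343+0.0369i)  (-0.2241-0.4360i)·(-0.1145-0.2631i)  (-0.2822-0.0430i)·(+0.7392+0.0000i)  (-0.0836+0.0850i)·(+0.1145-0.2631i)  (+0.0062+0.0365i)·(-0.0343-0.0369i)  (+0.0075+0.0037i)·(-0.0049+0.0017i)  (+0.0011-0.0006i)·(-0.0000+0.0003i)
Y_4^3(R⁻¹ n̂) = -0.274588+0.131975i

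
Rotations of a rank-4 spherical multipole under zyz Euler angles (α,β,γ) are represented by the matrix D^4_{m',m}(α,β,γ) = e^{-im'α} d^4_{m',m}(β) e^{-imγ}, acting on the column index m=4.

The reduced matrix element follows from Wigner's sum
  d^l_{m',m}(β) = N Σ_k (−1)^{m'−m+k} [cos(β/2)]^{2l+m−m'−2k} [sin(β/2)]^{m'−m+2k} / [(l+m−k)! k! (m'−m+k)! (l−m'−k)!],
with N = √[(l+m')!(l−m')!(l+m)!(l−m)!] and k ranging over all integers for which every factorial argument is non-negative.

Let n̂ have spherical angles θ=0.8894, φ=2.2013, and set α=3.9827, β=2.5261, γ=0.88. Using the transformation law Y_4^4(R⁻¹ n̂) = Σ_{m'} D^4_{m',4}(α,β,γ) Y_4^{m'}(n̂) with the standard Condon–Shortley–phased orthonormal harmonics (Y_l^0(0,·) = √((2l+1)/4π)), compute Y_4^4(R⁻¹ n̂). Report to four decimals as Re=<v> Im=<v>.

Re=-0.0019 Im=0.1758

Need the full column D^4_{m',4} for m'=−4..4 at α=3.9827, β=2.5261, γ=0.88.
cos(β/2)=0.302912, sin(β/2)=0.953019
d^4_{-4,4}: single k=8 term ⇒ +0.680473;  D = +0.672256-0.105435i
d^4_{-3,4}: single k=7 term ⇒ +0.611745;  D = -0.332236+0.513665i
d^4_{-2,4}: single k=6 term ⇒ +0.363764;  D = -0.095971-0.350875i
d^4_{-1,4}: single k=5 term ⇒ +0.163512;  D = +0.146319+0.072986i
d^4_{0,4}: single k=4 term ⇒ +0.058106;  D = -0.053995+0.021467i
d^4_{1,4}: single k=3 term ⇒ +0.016519;  D = +0.005684-0.015510i
d^4_{2,4}: single k=2 term ⇒ +0.003713;  D = +0.001747+0.003276i
d^4_{3,4}: single k=1 term ⇒ +0.000631;  D = -0.000613-0.000150i
d^4_{4,4}: single k=0 term ⇒ +0.000071;  D = +0.000058-0.000040i
Y_4^{m'}(θ=0.8894,φ=2.2013) and Σ D·Y over m':
  (+0.6723-0.1054i)·(-0.1311-0.0935i)  (-0.3322+0.5137i)·(+0.3506-0.1165i)  (-0.0960-0.3509i)·(-0.1093+0.3416i)  (+0.1463+0.0730i)·(+0.0304+0.0416i)  (-0.0540+0.0215i)·(-0.3589+0.0000i)  (+0.0057-0.0155i)·(-0.0304+0.0416i)  (+0.0017+0.0033i)·(-0.1093-0.3416i)  (-0.0006-0.0001i)·(-0.3506-0.1165i)  (+0.0001-0.0000i)·(-0.1311+0.0935i)
Y_4^4(R⁻¹ n̂) = -0.001925+0.175795i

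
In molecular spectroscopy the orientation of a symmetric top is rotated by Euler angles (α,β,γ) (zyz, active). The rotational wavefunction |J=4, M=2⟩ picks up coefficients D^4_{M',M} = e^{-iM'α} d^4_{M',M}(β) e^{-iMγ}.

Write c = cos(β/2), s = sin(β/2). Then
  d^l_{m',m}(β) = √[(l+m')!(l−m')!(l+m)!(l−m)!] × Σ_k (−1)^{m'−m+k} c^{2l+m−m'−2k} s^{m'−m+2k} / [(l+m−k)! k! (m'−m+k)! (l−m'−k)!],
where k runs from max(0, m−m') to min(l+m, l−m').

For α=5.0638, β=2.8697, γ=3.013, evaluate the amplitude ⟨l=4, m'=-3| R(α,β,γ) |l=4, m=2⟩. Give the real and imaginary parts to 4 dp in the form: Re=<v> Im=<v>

Re=0.4336 Im=-0.1150

First d^4_{-3,2}(β=2.8697), then the phase factors e^{-i(-3)α} and e^{-i(2)γ}:
Half-angle: c=0.135528, s=0.990774. N=√(1·5040·720·2)=2693.993318
k∈{5,6} keeps every argument non-negative
  k=5: (−1)^0·2693.9933/(240)·0.1355^3·0.9908^5 = +0.026677
  k=6: (−1)^1·2693.9933/(720)·0.1355^1·0.9908^7 = -0.475241
d^4_{-3,2}(2.8697) = +0.026677 -0.475241 = -0.448563
Attach z-rotation phases: D = e^{-i(-3)(5.0638)}·(-0.448563)·e^{-i(2)(3.013)} = +0.433559-0.115047i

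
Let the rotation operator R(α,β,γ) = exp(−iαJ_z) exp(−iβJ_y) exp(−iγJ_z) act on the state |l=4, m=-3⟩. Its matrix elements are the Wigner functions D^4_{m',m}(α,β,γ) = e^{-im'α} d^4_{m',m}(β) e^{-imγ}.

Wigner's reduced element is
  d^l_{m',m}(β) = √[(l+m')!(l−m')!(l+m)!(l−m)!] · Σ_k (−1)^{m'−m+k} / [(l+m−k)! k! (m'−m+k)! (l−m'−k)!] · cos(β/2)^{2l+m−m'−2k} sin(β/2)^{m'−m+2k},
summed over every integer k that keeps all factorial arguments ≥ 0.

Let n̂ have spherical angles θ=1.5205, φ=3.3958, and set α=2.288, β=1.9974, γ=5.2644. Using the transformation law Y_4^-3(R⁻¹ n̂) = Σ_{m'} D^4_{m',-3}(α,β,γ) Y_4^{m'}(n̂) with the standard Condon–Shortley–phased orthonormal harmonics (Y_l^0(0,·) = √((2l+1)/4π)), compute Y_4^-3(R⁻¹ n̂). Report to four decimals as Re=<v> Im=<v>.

Re=-0.2358 Im=-0.2967

Need the full column D^4_{m',-3} for m'=−4..4 at α=2.288, β=1.9974, γ=5.2644.
cos(β/2)=0.541396, sin(β/2)=0.840768
d^4_{-4,-3}: single k=1 term ⇒ +0.032421;  D = +0.031852-0.006045i
d^4_{-3,-3}: k∈[0..1] ⇒ +0.007381 -0.124606 = -0.117225;  D = +0.092170+0.072432i
d^4_{-2,-3}: k∈[0..1] ⇒ -0.042889 +0.310304 = +0.267416;  D = +0.013673+0.267066i
d^4_{-1,-3}: k∈[0..1] ⇒ +0.141290 -0.567914 = -0.426624;  D = -0.306766+0.296484i
d^4_{0,-3}: k∈[0..1] ⇒ -0.327090 +0.788840 = +0.461751;  D = -0.460075-0.039310i
d^4_{1,-3}: k∈[0..1] ⇒ +0.567914 -0.821782 = -0.253868;  D = -0.149968-0.204837i
d^4_{2,-3}: k∈[0..1] ⇒ -0.748360 +0.601605 = -0.146754;  D = -0.032259+0.143165i
d^4_{3,-3}: k∈[0..1] ⇒ +0.724744 -0.249694 = +0.475049;  D = -0.417898+0.225905i
d^4_{4,-3}: single k=0 term ⇒ -0.454771;  D = -0.425936-0.159359i
Y_4^{m'}(θ=1.5205,φ=3.3958) and Σ D·Y over m':
  (+0.0319-0.0060i)·(+0.2316-0.3744i)  (+0.0922+0.0724i)·(-0.0453+0.0433i)  (+0.0137+0.2671i)·(-0.2863+0.1596i)  (-0.3068+0.2965i)·(+0.0686-0.0178i)  (-0.4601-0.0393i)·(+0.3094+0.0000i)  (-0.1500-0.2048i)·(-0.0686-0.0178i)  (-0.0323+0.1432i)·(-0.2863-0.1596i)  (-0.4179+0.2259i)·(+0.0453+0.0433i)  (-0.4259-0.1594i)·(+0.2316+0.3744i)
Y_4^-3(R⁻¹ n̂) = -0.235805-0.296657i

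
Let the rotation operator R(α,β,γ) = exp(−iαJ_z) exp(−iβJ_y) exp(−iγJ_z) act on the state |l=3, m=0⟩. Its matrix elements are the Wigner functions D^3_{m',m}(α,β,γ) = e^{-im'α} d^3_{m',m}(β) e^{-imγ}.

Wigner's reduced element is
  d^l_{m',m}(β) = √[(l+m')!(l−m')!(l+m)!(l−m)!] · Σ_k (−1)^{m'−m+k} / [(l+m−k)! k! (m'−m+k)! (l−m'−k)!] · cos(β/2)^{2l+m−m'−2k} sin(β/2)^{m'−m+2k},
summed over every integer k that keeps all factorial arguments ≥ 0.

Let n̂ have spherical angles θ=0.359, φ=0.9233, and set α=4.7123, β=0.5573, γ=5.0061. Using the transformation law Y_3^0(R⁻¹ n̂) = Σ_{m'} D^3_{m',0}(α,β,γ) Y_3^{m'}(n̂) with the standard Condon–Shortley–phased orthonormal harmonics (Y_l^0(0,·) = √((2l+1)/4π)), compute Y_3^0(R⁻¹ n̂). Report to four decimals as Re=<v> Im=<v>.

Need the full column D^3_{m',0} for m'=−3..3 at α=4.7123, β=0.5573, γ=5.0061.
cos(β/2)=0.961428, sin(β/2)=0.275058
d^3_{-3,0}: single k=3 term ⇒ +0.082706;  D = +0.000022+0.082706i
d^3_{-2,0}: k∈[2..3] ⇒ +0.354059 -0.028979 = +0.325079;  D = -0.325079+0.000058i
d^3_{-1,0}: k∈[1..3] ⇒ +0.782705 -0.192192 +0.005244 = +0.595757;  D = -0.000053-0.595757i
d^3_{0,0}: k∈[0..3] ⇒ +0.789768 -0.581778 +0.047618 -0.000433 = +0.255175;  D = +0.255175+0.000000i
d^3_{1,0}: k∈[0..2] ⇒ -0.782705 +0.192192 -0.005244 = -0.595757;  D = +0.000053-0.595757i
d^3_{2,0}: k∈[0..1] ⇒ +0.354059 -0.028979 = +0.325079;  D = -0.325079-0.000058i
d^3_{3,0}: single k=0 term ⇒ -0.082706;  D = -0.000022+0.082706i
Y_3^{m'}(θ=0.359,φ=0.9233) and Σ D·Y over m':
  (+0.0000+0.0827i)·(-0.0169-0.0066i)  (-0.3251+0.0001i)·(-0.0322-0.1136i)  (-0.0001-0.5958i)·(+0.2317-0.3064i)  (+0.2552+0.0000i)·(+0.4831+0.0000i)  (+0.0001-0.5958i)·(-0.2317-0.3064i)  (-0.3251-0.0001i)·(-0.0322+0.1136i)  (-0.0000+0.0827i)·(+0.0169-0.0066i)
Y_3^0(R⁻¹ n̂) = -0.219761+0.000000i

Re=-0.2198 Im=0.0000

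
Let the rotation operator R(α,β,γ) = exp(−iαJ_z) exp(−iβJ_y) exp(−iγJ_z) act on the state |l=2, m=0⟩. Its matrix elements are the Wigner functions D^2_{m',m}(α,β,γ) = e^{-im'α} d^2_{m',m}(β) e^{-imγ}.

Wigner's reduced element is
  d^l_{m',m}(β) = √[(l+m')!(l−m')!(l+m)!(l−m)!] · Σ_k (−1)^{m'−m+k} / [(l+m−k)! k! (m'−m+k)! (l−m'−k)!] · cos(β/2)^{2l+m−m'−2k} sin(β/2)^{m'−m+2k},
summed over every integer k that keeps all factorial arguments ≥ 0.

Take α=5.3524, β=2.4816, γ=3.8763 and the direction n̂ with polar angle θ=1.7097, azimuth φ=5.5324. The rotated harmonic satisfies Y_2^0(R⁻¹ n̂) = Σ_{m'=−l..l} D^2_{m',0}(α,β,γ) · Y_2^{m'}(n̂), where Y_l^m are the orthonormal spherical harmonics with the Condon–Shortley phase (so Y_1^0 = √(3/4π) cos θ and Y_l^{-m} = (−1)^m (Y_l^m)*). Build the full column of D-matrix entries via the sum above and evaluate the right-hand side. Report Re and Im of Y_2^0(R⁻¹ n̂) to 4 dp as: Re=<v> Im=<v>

Need the full column D^2_{m',0} for m'=−2..2 at α=5.3524, β=2.4816, γ=3.8763.
cos(β/2)=0.324040, sin(β/2)=0.946044
d^2_{-2,0}: single k=2 term ⇒ +0.230194;  D = -0.065995-0.220531i
d^2_{-1,0}: k∈[1..2] ⇒ +0.078846 -0.672058 = -0.593212;  D = -0.354269+0.475809i
d^2_{0,0}: k∈[0..2] ⇒ +0.011025 -0.375905 +0.801022 = +0.436142;  D = +0.436142+0.000000i
d^2_{1,0}: k∈[0..1] ⇒ -0.078846 +0.672058 = +0.593212;  D = +0.354269+0.475809i
d^2_{2,0}: single k=0 term ⇒ +0.230194;  D = -0.065995+0.220531i
Y_2^{m'}(θ=1.7097,φ=5.5324) and Σ D·Y over m':
  (-0.0660-0.2205i)·(+0.0262+0.3780i)  (-0.3543+0.4758i)·(-0.0775-0.0723i)  (+0.4361+0.0000i)·(-0.2973+0.0000i)  (+0.3543+0.4758i)·(+0.0775-0.0723i)  (-0.0660+0.2205i)·(+0.0262-0.3780i)
Y_2^0(R⁻¹ n̂) = +0.157254+0.000000i

Re=0.1573 Im=0.0000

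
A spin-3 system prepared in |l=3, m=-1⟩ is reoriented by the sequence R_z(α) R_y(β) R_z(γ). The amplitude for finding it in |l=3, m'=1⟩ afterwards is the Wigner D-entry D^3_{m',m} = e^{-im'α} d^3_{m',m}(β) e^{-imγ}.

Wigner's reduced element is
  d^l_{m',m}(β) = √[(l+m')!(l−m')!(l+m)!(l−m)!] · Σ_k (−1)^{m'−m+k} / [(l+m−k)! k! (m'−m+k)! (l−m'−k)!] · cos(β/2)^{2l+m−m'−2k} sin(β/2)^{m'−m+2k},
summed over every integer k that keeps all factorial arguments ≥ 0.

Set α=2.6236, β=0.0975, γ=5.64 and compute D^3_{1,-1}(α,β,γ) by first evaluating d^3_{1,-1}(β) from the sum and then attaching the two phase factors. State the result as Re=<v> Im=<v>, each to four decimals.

Re=-0.0140 Im=0.0018

D^3_{1,-1}(2.6236,0.0975,5.64) = e^{-i·1·2.6236}·d^3_{1,-1}(0.0975)·e^{-i·-1·5.64}. Compute d first:
With c≡cos(β/2)=0.998812 and s≡sin(β/2)=0.048731, N=[24·2·2·24]^{1/2}=48.000000
The bounds max(0,m−m')=0 and min(l+m,l−m')=2 give 3 terms
  k=0: (−1)^2·48.0000/(8)·0.9988^4·0.0487^2 = +0.014180
  k=1: (−1)^3·48.0000/(6)·0.9988^2·0.0487^4 = -0.000045
  k=2: (−1)^4·48.0000/(48)·0.9988^0·0.0487^6 = +0.000000
d^3_{1,-1}(0.0975) = +0.014180 -0.000045 +0.000000 = +0.014136
Attach z-rotation phases: D = e^{-i(1)(2.6236)}·(+0.014136)·e^{-i(-1)(5.64)} = -0.014025+0.001765i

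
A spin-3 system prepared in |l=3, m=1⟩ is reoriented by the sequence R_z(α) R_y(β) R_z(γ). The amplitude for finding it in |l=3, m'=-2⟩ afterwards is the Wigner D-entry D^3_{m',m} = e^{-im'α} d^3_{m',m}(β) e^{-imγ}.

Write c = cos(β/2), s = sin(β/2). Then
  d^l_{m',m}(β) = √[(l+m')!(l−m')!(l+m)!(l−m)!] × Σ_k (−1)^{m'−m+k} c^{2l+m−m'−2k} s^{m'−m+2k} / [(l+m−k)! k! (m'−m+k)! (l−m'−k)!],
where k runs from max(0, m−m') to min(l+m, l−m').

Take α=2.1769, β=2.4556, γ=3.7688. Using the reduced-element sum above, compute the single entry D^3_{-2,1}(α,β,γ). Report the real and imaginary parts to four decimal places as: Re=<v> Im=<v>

First d^3_{-2,1}(β=2.4556), then the phase factors e^{-i(-2)α} and e^{-i(1)γ}:
With c≡cos(β/2)=0.336310 and s≡sin(β/2)=0.941751, N=[1·120·24·2]^{1/2}=75.894664
The bounds max(0,m−m')=3 and min(l+m,l−m')=4 give 2 terms
  k=3: (−1)^0·75.8947/(12)·0.3363^3·0.9418^3 = +0.200937
  k=4: (−1)^1·75.8947/(24)·0.3363^1·0.9418^5 = -0.787809
d^3_{-2,1}(2.4556) = +0.200937 -0.787809 = -0.586873
Attach z-rotation phases: D = e^{-i(-2)(2.1769)}·(-0.586873)·e^{-i(1)(3.7688)} = -0.489283-0.324071i

Re=-0.4893 Im=-0.3241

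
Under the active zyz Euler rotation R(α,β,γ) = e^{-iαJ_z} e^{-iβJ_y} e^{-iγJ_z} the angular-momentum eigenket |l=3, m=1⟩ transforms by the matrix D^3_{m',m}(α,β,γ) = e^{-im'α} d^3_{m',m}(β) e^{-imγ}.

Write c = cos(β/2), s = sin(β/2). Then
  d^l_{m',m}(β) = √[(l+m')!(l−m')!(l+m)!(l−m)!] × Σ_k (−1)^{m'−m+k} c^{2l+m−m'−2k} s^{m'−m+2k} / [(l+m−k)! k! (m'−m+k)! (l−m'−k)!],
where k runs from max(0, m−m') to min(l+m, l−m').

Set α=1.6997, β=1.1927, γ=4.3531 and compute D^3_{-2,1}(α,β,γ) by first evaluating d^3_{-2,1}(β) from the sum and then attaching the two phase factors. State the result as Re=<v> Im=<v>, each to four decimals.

D^3_{-2,1}(1.6997,1.1927,4.3531) = e^{-i·-2·1.6997}·d^3_{-2,1}(1.1927)·e^{-i·1·4.3531}. Compute d first:
Half-angle: c=0.827391, s=0.561626. N=√(1·120·24·2)=75.894664
Admissible k: 3..4 (factorial args all ≥0)
  k=3: (−1)^0·75.8947/(12)·0.8274^3·0.5616^3 = +0.634607
  k=4: (−1)^1·75.8947/(24)·0.8274^1·0.5616^5 = -0.146200
d^3_{-2,1}(1.1927) = +0.634607 -0.146200 = +0.488407
Attach z-rotation phases: D = e^{-i(-2)(1.6997)}·(+0.488407)·e^{-i(1)(4.3531)} = +0.282626-0.398326i

Re=0.2826 Im=-0.3983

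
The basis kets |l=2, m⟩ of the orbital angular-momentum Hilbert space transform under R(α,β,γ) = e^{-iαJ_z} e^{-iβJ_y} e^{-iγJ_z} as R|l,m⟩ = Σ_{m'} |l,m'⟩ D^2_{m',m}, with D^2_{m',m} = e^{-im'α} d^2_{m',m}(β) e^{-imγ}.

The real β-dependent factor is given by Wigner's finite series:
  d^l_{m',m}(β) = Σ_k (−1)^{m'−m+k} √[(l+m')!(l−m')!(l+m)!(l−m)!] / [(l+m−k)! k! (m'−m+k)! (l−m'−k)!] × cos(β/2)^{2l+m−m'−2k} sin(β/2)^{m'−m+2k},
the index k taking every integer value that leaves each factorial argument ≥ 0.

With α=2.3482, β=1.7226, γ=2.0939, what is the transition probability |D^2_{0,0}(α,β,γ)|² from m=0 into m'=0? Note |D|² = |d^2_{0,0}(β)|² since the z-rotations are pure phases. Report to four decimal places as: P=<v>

First d^2_{0,0}(β=1.7226), then the phase factors e^{-i(0)α} and e^{-i(0)γ}:
With c≡cos(β/2)=0.651452 and s≡sin(β/2)=0.758690, N=[2·2·2·2]^{1/2}=4.000000
The bounds max(0,m−m')=0 and min(l+m,l−m')=2 give 3 terms
  k=0: (−1)^0·4.0000/(4)·0.6515^4·0.7587^0 = +0.180106
  k=1: (−1)^1·4.0000/(1)·0.6515^2·0.7587^2 = -0.977132
  k=2: (−1)^2·4.0000/(4)·0.6515^0·0.7587^4 = +0.331328
d^2_{0,0}(1.7226) = +0.180106 -0.977132 +0.331328 = -0.465698
|D^2_{0,0}|² = |d^2_{0,0}(β)|² = (-0.465698)² = 0.216875 (the z-rotation phases have unit modulus)

P=0.2169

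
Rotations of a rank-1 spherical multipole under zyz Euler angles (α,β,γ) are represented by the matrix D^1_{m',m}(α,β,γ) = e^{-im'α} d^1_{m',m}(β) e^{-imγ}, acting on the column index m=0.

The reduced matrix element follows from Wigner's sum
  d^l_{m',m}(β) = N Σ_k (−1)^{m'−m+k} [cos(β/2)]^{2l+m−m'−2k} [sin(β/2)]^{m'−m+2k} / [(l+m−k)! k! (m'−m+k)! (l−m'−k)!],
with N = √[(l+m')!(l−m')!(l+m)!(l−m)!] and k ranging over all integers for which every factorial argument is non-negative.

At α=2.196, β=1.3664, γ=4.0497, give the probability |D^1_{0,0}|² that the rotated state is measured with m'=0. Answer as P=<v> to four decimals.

P=0.0412

Split into d^1_{0,0}(β=1.3664) × two z-phases.
Half-angle: c=0.775557, s=0.631278. N=√(1·1·1·1)=1.000000
The bounds max(0,m−m')=0 and min(l+m,l−m')=1 give 2 terms
  k=0: (−1)^0·1.0000/(1)·0.7756^2·0.6313^0 = +0.601488
  k=1: (−1)^1·1.0000/(1)·0.7756^0·0.6313^2 = -0.398512
d^1_{0,0}(1.3664) = +0.601488 -0.398512 = +0.202976
|D^1_{0,0}|² = |d^1_{0,0}(β)|² = (+0.202976)² = 0.041199 (the z-rotation phases have unit modulus)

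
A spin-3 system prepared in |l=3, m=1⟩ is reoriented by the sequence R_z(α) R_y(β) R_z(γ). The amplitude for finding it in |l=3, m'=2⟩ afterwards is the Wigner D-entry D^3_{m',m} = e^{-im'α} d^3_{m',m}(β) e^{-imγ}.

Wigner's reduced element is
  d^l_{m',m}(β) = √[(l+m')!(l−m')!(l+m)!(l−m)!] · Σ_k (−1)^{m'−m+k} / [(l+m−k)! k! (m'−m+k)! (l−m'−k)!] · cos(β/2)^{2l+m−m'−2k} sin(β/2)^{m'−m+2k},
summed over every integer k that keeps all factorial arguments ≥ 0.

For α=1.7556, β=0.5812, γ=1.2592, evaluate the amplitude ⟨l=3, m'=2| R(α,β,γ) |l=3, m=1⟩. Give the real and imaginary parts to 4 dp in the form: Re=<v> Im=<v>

Re=-0.0348 Im=-0.5996

Split into d^3_{2,1}(β=0.5812) × two z-phases.
Half-angle: c=0.958072, s=0.286527. N=√(120·1·24·2)=75.894664
k∈{0,1} keeps every argument non-negative
  k=0: (−1)^1·75.8947/(24)·0.9581^5·0.2865^1 = -0.731403
  k=1: (−1)^2·75.8947/(12)·0.9581^3·0.2865^3 = +0.130834
d^3_{2,1}(0.5812) = -0.731403 +0.130834 = -0.600569
Attach z-rotation phases: D = e^{-i(2)(1.7556)}·(-0.600569)·e^{-i(1)(1.2592)} = -0.034820-0.599558i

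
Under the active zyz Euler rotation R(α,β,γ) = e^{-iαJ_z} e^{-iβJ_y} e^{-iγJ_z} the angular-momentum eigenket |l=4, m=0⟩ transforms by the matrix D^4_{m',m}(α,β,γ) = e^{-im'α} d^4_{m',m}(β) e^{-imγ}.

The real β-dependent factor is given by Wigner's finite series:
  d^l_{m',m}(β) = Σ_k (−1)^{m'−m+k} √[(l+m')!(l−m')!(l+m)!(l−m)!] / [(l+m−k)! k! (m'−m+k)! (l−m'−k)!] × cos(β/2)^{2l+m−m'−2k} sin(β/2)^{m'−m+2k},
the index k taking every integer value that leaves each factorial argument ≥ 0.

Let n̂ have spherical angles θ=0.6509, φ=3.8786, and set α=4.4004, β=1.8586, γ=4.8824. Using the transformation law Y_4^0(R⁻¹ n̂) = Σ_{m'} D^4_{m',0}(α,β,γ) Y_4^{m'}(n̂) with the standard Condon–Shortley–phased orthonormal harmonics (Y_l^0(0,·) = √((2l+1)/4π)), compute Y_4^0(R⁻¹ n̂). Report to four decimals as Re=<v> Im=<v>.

Need the full column D^4_{m',0} for m'=−4..4 at α=4.4004, β=1.8586, γ=4.8824.
cos(β/2)=0.598395, sin(β/2)=0.801201
d^4_{-4,0}: single k=4 term ⇒ +0.442046;  D = +0.140244-0.419209i
d^4_{-3,0}: k∈[3..4] ⇒ +0.466905 -0.837020 = -0.370115;  D = -0.298007-0.219493i
d^4_{-2,0}: k∈[2..4] ⇒ +0.279597 -1.336621 +0.898560 = -0.158465;  D = +0.128604-0.092586i
d^4_{-1,0}: k∈[1..4] ⇒ +0.098440 -1.058841 +1.898183 -0.567145 = +0.370637;  D = -0.113768-0.352745i
d^4_{0,0}: k∈[0..4] ⇒ +0.016440 -0.471553 +1.902045 -1.515464 +0.169798 = +0.101266;  D = +0.101266+0.000000i
d^4_{1,0}: k∈[0..3] ⇒ -0.098440 +1.058841 -1.898183 +0.567145 = -0.370637;  D = +0.113768-0.352745i
d^4_{2,0}: k∈[0..2] ⇒ +0.279597 -1.336621 +0.898560 = -0.158465;  D = +0.128604+0.092586i
d^4_{3,0}: k∈[0..1] ⇒ -0.466905 +0.837020 = +0.370115;  D = +0.298007-0.219493i
d^4_{4,0}: single k=0 term ⇒ +0.442046;  D = +0.140244+0.419209i
Y_4^{m'}(θ=0.6509,φ=3.8786) and Σ D·Y over m':
  (+0.1402-0.4192i)·(-0.0585-0.0115i)  (-0.2980-0.2195i)·(+0.1323+0.1776i)  (+0.1286-0.0926i)·(+0.0407-0.4193i)  (-0.1138-0.3527i)·(-0.2415+0.2192i)  (+0.1013+0.0000i)·(-0.2081+0.0000i)  (+0.1138-0.3527i)·(+0.2415+0.2192i)  (+0.1286+0.0926i)·(+0.0407+0.4193i)  (+0.2980-0.2195i)·(-0.1323+0.1776i)  (+0.1402+0.4192i)·(-0.0585+0.0115i)
Y_4^0(R⁻¹ n̂) = +0.094414+0.000000i

Re=0.0944 Im=0.0000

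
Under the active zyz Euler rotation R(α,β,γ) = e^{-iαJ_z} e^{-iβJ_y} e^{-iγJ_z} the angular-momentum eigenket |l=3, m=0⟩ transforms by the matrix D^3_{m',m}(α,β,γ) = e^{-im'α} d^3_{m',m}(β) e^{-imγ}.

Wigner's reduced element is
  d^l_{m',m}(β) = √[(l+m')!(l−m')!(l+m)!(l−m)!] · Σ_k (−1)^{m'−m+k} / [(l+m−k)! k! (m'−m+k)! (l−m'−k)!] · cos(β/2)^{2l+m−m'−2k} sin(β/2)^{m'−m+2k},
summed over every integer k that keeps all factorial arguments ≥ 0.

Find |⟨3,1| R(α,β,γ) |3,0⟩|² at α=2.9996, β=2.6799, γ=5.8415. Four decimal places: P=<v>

P=0.3366

First d^3_{1,0}(β=2.6799), then the phase factors e^{-i(1)α} and e^{-i(0)γ}:
c=cos(2.6799/2)=0.228801, s=sin(2.6799/2)=0.973473; N=√[24·2·6·6]=41.569219
The bounds max(0,m−m')=0 and min(l+m,l−m')=2 give 3 terms
  k=0: (−1)^1·41.5692/(12)·0.2288^5·0.9735^1 = -0.002115
  k=1: (−1)^2·41.5692/(4)·0.2288^3·0.9735^3 = +0.114831
  k=2: (−1)^3·41.5692/(12)·0.2288^1·0.9735^5 = -0.692898
d^3_{1,0}(2.6799) = -0.002115 +0.114831 -0.692898 = -0.580181
|D^3_{1,0}|² = |d^3_{1,0}(β)|² = (-0.580181)² = 0.336610 (the z-rotation phases have unit modulus)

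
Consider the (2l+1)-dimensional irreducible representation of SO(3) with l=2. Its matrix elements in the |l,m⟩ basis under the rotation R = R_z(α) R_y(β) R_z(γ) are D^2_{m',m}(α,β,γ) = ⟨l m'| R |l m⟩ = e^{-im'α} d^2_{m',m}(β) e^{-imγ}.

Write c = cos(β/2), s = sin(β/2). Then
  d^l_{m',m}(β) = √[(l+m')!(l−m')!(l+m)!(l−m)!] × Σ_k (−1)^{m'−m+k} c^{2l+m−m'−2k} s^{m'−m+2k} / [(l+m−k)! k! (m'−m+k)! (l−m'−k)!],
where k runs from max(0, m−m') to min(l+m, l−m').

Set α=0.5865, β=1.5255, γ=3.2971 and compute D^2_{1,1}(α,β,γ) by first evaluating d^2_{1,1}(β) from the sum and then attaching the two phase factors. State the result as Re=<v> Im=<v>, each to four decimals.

D^2_{1,1}(0.5865,1.5255,3.2971) = e^{-i·1·0.5865}·d^2_{1,1}(1.5255)·e^{-i·1·3.2971}. Compute d first:
c=cos(1.5255/2)=0.722939, s=sin(1.5255/2)=0.690912; N=√[6·1·6·1]=6.000000
k: max(0,(1)−(1))=0 … min(2+(1),2−(1))=1
  k=0: (−1)^0·6.0000/(6)·0.7229^4·0.6909^0 = +0.273153
  k=1: (−1)^1·6.0000/(2)·0.7229^2·0.6909^2 = -0.748462
d^2_{1,1}(1.5255) = +0.273153 -0.748462 = -0.475309
Phases: e^{-i·(1)·0.5865}=+0.832883-0.553449i, e^{-i·(1)·3.2971}=-0.987933+0.154881i ⇒ D=+0.350357-0.321199i

Re=0.3504 Im=-0.3212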